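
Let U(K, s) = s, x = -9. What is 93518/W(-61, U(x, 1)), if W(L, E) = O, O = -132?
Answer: -46759/66 ≈ -708.47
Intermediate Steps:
W(L, E) = -132
93518/W(-61, U(x, 1)) = 93518/(-132) = 93518*(-1/132) = -46759/66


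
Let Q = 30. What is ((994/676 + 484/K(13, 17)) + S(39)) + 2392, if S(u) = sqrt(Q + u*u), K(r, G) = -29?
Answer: 23297205/9802 + sqrt(1551) ≈ 2416.2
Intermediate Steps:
S(u) = sqrt(30 + u**2) (S(u) = sqrt(30 + u*u) = sqrt(30 + u**2))
((994/676 + 484/K(13, 17)) + S(39)) + 2392 = ((994/676 + 484/(-29)) + sqrt(30 + 39**2)) + 2392 = ((994*(1/676) + 484*(-1/29)) + sqrt(30 + 1521)) + 2392 = ((497/338 - 484/29) + sqrt(1551)) + 2392 = (-149179/9802 + sqrt(1551)) + 2392 = 23297205/9802 + sqrt(1551)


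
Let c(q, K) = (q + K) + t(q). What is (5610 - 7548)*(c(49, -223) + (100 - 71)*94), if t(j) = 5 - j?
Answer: -4860504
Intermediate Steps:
c(q, K) = 5 + K (c(q, K) = (q + K) + (5 - q) = (K + q) + (5 - q) = 5 + K)
(5610 - 7548)*(c(49, -223) + (100 - 71)*94) = (5610 - 7548)*((5 - 223) + (100 - 71)*94) = -1938*(-218 + 29*94) = -1938*(-218 + 2726) = -1938*2508 = -4860504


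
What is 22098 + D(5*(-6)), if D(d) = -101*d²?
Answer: -68802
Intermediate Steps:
22098 + D(5*(-6)) = 22098 - 101*(5*(-6))² = 22098 - 101*(-30)² = 22098 - 101*900 = 22098 - 90900 = -68802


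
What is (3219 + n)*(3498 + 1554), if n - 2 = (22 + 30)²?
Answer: 29933100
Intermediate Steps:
n = 2706 (n = 2 + (22 + 30)² = 2 + 52² = 2 + 2704 = 2706)
(3219 + n)*(3498 + 1554) = (3219 + 2706)*(3498 + 1554) = 5925*5052 = 29933100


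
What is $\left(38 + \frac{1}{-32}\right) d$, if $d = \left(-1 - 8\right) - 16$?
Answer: $- \frac{30375}{32} \approx -949.22$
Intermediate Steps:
$d = -25$ ($d = -9 - 16 = -25$)
$\left(38 + \frac{1}{-32}\right) d = \left(38 + \frac{1}{-32}\right) \left(-25\right) = \left(38 - \frac{1}{32}\right) \left(-25\right) = \frac{1215}{32} \left(-25\right) = - \frac{30375}{32}$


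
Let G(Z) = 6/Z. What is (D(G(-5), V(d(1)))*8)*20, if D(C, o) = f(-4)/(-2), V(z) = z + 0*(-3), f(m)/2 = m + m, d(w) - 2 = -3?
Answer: 1280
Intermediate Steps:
d(w) = -1 (d(w) = 2 - 3 = -1)
f(m) = 4*m (f(m) = 2*(m + m) = 2*(2*m) = 4*m)
V(z) = z (V(z) = z + 0 = z)
D(C, o) = 8 (D(C, o) = (4*(-4))/(-2) = -16*(-½) = 8)
(D(G(-5), V(d(1)))*8)*20 = (8*8)*20 = 64*20 = 1280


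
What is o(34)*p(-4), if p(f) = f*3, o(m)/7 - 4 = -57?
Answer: 4452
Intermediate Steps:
o(m) = -371 (o(m) = 28 + 7*(-57) = 28 - 399 = -371)
p(f) = 3*f
o(34)*p(-4) = -1113*(-4) = -371*(-12) = 4452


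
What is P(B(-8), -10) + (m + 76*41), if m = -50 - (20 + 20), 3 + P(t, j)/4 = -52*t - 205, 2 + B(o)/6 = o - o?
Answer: 4690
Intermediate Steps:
B(o) = -12 (B(o) = -12 + 6*(o - o) = -12 + 6*0 = -12 + 0 = -12)
P(t, j) = -832 - 208*t (P(t, j) = -12 + 4*(-52*t - 205) = -12 + 4*(-205 - 52*t) = -12 + (-820 - 208*t) = -832 - 208*t)
m = -90 (m = -50 - 1*40 = -50 - 40 = -90)
P(B(-8), -10) + (m + 76*41) = (-832 - 208*(-12)) + (-90 + 76*41) = (-832 + 2496) + (-90 + 3116) = 1664 + 3026 = 4690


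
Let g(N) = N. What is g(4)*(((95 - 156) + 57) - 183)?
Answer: -748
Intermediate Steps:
g(4)*(((95 - 156) + 57) - 183) = 4*(((95 - 156) + 57) - 183) = 4*((-61 + 57) - 183) = 4*(-4 - 183) = 4*(-187) = -748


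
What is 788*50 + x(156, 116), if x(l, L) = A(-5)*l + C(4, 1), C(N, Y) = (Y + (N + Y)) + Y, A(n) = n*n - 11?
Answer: 41591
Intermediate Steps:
A(n) = -11 + n² (A(n) = n² - 11 = -11 + n²)
C(N, Y) = N + 3*Y (C(N, Y) = (N + 2*Y) + Y = N + 3*Y)
x(l, L) = 7 + 14*l (x(l, L) = (-11 + (-5)²)*l + (4 + 3*1) = (-11 + 25)*l + (4 + 3) = 14*l + 7 = 7 + 14*l)
788*50 + x(156, 116) = 788*50 + (7 + 14*156) = 39400 + (7 + 2184) = 39400 + 2191 = 41591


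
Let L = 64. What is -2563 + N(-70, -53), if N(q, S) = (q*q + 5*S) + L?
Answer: 2136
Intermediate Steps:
N(q, S) = 64 + q**2 + 5*S (N(q, S) = (q*q + 5*S) + 64 = (q**2 + 5*S) + 64 = 64 + q**2 + 5*S)
-2563 + N(-70, -53) = -2563 + (64 + (-70)**2 + 5*(-53)) = -2563 + (64 + 4900 - 265) = -2563 + 4699 = 2136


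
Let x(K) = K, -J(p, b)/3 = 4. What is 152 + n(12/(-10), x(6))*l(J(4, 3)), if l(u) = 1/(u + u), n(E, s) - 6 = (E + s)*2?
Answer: 3027/20 ≈ 151.35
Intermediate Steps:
J(p, b) = -12 (J(p, b) = -3*4 = -12)
n(E, s) = 6 + 2*E + 2*s (n(E, s) = 6 + (E + s)*2 = 6 + (2*E + 2*s) = 6 + 2*E + 2*s)
l(u) = 1/(2*u)
152 + n(12/(-10), x(6))*l(J(4, 3)) = 152 + (6 + 2*(12/(-10)) + 2*6)*((½)/(-12)) = 152 + (6 + 2*(12*(-⅒)) + 12)*((½)*(-1/12)) = 152 + (6 + 2*(-6/5) + 12)*(-1/24) = 152 + (6 - 12/5 + 12)*(-1/24) = 152 + (78/5)*(-1/24) = 152 - 13/20 = 3027/20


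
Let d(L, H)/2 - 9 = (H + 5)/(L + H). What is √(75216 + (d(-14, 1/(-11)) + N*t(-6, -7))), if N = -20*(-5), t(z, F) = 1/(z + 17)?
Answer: √218731520810/1705 ≈ 274.30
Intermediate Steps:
d(L, H) = 18 + 2*(5 + H)/(H + L) (d(L, H) = 18 + 2*((H + 5)/(L + H)) = 18 + 2*((5 + H)/(H + L)) = 18 + 2*(5 + H)/(H + L))
t(z, F) = 1/(17 + z)
N = 100
√(75216 + (d(-14, 1/(-11)) + N*t(-6, -7))) = √(75216 + (2*(5 + 9*(-14) + 10/(-11))/(1/(-11) - 14) + 100/(17 - 6))) = √(75216 + (2*(5 - 126 + 10*(-1/11))/(-1/11 - 14) + 100/11)) = √(75216 + (2*(5 - 126 - 10/11)/(-155/11) + 100*(1/11))) = √(75216 + (2*(-11/155)*(-1341/11) + 100/11)) = √(75216 + (2682/155 + 100/11)) = √(75216 + 45002/1705) = √(128288282/1705) = √218731520810/1705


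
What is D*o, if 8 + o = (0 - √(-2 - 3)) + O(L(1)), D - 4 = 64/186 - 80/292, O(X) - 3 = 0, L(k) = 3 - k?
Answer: -138160/6789 - 27632*I*√5/6789 ≈ -20.351 - 9.101*I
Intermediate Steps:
O(X) = 3 (O(X) = 3 + 0 = 3)
D = 27632/6789 (D = 4 + (64/186 - 80/292) = 4 + (64*(1/186) - 80*1/292) = 4 + (32/93 - 20/73) = 4 + 476/6789 = 27632/6789 ≈ 4.0701)
o = -5 - I*√5 (o = -8 + ((0 - √(-2 - 3)) + 3) = -8 + ((0 - √(-5)) + 3) = -8 + ((0 - I*√5) + 3) = -8 + (-I*√5 + 3) = -8 + (3 - I*√5) = -5 - I*√5 ≈ -5.0 - 2.2361*I)
D*o = 27632*(-5 - I*√5)/6789 = -138160/6789 - 27632*I*√5/6789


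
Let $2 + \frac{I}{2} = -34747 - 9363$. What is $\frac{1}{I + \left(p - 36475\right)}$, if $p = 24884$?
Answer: $- \frac{1}{99815} \approx -1.0019 \cdot 10^{-5}$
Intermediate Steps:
$I = -88224$ ($I = -4 + 2 \left(-34747 - 9363\right) = -4 + 2 \left(-44110\right) = -4 - 88220 = -88224$)
$\frac{1}{I + \left(p - 36475\right)} = \frac{1}{-88224 + \left(24884 - 36475\right)} = \frac{1}{-88224 - 11591} = \frac{1}{-99815} = - \frac{1}{99815}$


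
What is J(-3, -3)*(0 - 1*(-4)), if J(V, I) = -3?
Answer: -12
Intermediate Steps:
J(-3, -3)*(0 - 1*(-4)) = -3*(0 - 1*(-4)) = -3*(0 + 4) = -3*4 = -12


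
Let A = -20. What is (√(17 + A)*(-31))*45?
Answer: -1395*I*√3 ≈ -2416.2*I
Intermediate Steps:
(√(17 + A)*(-31))*45 = (√(17 - 20)*(-31))*45 = (√(-3)*(-31))*45 = ((I*√3)*(-31))*45 = -31*I*√3*45 = -1395*I*√3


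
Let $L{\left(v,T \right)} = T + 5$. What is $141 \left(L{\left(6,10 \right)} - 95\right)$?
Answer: $-11280$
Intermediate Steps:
$L{\left(v,T \right)} = 5 + T$
$141 \left(L{\left(6,10 \right)} - 95\right) = 141 \left(\left(5 + 10\right) - 95\right) = 141 \left(15 - 95\right) = 141 \left(-80\right) = -11280$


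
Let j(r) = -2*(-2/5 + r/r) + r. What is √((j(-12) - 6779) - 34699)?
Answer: 4*I*√64830/5 ≈ 203.69*I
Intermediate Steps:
j(r) = -6/5 + r (j(r) = -2*(-2*⅕ + 1) + r = -2*(-⅖ + 1) + r = -2*⅗ + r = -6/5 + r)
√((j(-12) - 6779) - 34699) = √(((-6/5 - 12) - 6779) - 34699) = √((-66/5 - 6779) - 34699) = √(-33961/5 - 34699) = √(-207456/5) = 4*I*√64830/5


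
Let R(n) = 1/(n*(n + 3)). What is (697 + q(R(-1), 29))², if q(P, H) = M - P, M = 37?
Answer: 2157961/4 ≈ 5.3949e+5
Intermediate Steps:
R(n) = 1/(n*(3 + n))
q(P, H) = 37 - P
(697 + q(R(-1), 29))² = (697 + (37 - 1/((-1)*(3 - 1))))² = (697 + (37 - (-1)/2))² = (697 + (37 - 1*(-½)))² = (697 + (37 + ½))² = (697 + 75/2)² = (1469/2)² = 2157961/4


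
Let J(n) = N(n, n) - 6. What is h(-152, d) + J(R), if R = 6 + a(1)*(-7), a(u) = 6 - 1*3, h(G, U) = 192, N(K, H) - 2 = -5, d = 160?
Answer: 183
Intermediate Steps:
N(K, H) = -3 (N(K, H) = 2 - 5 = -3)
a(u) = 3 (a(u) = 6 - 3 = 3)
R = -15 (R = 6 + 3*(-7) = 6 - 21 = -15)
J(n) = -9 (J(n) = -3 - 6 = -9)
h(-152, d) + J(R) = 192 - 9 = 183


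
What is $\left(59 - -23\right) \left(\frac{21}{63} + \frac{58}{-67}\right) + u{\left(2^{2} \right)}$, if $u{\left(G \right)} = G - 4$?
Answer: $- \frac{8774}{201} \approx -43.652$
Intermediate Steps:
$u{\left(G \right)} = -4 + G$
$\left(59 - -23\right) \left(\frac{21}{63} + \frac{58}{-67}\right) + u{\left(2^{2} \right)} = \left(59 - -23\right) \left(\frac{21}{63} + \frac{58}{-67}\right) - \left(4 - 2^{2}\right) = \left(59 + 23\right) \left(21 \cdot \frac{1}{63} + 58 \left(- \frac{1}{67}\right)\right) + \left(-4 + 4\right) = 82 \left(\frac{1}{3} - \frac{58}{67}\right) + 0 = 82 \left(- \frac{107}{201}\right) + 0 = - \frac{8774}{201} + 0 = - \frac{8774}{201}$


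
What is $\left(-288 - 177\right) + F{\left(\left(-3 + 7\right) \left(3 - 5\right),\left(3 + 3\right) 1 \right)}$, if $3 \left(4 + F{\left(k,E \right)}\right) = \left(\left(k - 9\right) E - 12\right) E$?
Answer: $-697$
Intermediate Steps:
$F{\left(k,E \right)} = -4 + \frac{E \left(-12 + E \left(-9 + k\right)\right)}{3}$ ($F{\left(k,E \right)} = -4 + \frac{\left(\left(k - 9\right) E - 12\right) E}{3} = -4 + \frac{\left(\left(-9 + k\right) E - 12\right) E}{3} = -4 + \frac{\left(E \left(-9 + k\right) - 12\right) E}{3} = -4 + \frac{\left(-12 + E \left(-9 + k\right)\right) E}{3} = -4 + \frac{E \left(-12 + E \left(-9 + k\right)\right)}{3}$)
$\left(-288 - 177\right) + F{\left(\left(-3 + 7\right) \left(3 - 5\right),\left(3 + 3\right) 1 \right)} = \left(-288 - 177\right) - \left(4 + 3 \left(3 + 3\right)^{2} + 4 \left(3 + 3\right) 1 - \frac{\left(-3 + 7\right) \left(3 - 5\right) \left(\left(3 + 3\right) 1\right)^{2}}{3}\right) = -465 - \left(4 + 108 + 4 \cdot 6 \cdot 1 - \frac{4 \left(-2\right) \left(6 \cdot 1\right)^{2}}{3}\right) = -465 - \left(28 + 204\right) = -465 - \left(136 + 96\right) = -465 - 232 = -697$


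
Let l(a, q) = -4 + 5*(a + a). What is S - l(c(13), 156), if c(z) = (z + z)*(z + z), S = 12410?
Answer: 5654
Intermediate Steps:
c(z) = 4*z² (c(z) = (2*z)*(2*z) = 4*z²)
l(a, q) = -4 + 10*a (l(a, q) = -4 + 5*(2*a) = -4 + 10*a)
S - l(c(13), 156) = 12410 - (-4 + 10*(4*13²)) = 12410 - (-4 + 10*(4*169)) = 12410 - (-4 + 10*676) = 12410 - (-4 + 6760) = 12410 - 1*6756 = 12410 - 6756 = 5654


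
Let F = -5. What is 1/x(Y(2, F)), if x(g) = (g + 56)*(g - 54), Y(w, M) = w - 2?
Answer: -1/3024 ≈ -0.00033069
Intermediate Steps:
Y(w, M) = -2 + w
x(g) = (-54 + g)*(56 + g) (x(g) = (56 + g)*(-54 + g) = (-54 + g)*(56 + g))
1/x(Y(2, F)) = 1/(-3024 + (-2 + 2)² + 2*(-2 + 2)) = 1/(-3024 + 0² + 2*0) = 1/(-3024 + 0 + 0) = 1/(-3024) = -1/3024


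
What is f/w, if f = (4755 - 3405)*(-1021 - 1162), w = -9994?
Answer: 1473525/4997 ≈ 294.88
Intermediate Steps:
f = -2947050 (f = 1350*(-2183) = -2947050)
f/w = -2947050/(-9994) = -2947050*(-1/9994) = 1473525/4997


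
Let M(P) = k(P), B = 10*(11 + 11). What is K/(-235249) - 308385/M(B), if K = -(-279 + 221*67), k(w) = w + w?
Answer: -1318924919/1881992 ≈ -700.81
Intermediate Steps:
B = 220 (B = 10*22 = 220)
k(w) = 2*w
M(P) = 2*P
K = -14528 (K = -(-279 + 14807) = -1*14528 = -14528)
K/(-235249) - 308385/M(B) = -14528/(-235249) - 308385/(2*220) = -14528*(-1/235249) - 308385/440 = 14528/235249 - 308385*1/440 = 14528/235249 - 5607/8 = -1318924919/1881992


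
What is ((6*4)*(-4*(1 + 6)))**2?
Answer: 451584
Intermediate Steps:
((6*4)*(-4*(1 + 6)))**2 = (24*(-4*7))**2 = (24*(-28))**2 = (-672)**2 = 451584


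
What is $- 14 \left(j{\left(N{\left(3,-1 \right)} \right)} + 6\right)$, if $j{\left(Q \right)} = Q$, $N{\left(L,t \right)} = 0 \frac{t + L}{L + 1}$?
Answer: $-84$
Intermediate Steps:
$N{\left(L,t \right)} = 0$ ($N{\left(L,t \right)} = 0 \frac{L + t}{1 + L} = 0$)
$- 14 \left(j{\left(N{\left(3,-1 \right)} \right)} + 6\right) = - 14 \left(0 + 6\right) = \left(-14\right) 6 = -84$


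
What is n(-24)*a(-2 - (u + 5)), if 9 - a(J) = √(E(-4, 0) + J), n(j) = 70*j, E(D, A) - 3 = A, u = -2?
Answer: -15120 + 1680*I*√2 ≈ -15120.0 + 2375.9*I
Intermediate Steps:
E(D, A) = 3 + A
a(J) = 9 - √(3 + J) (a(J) = 9 - √((3 + 0) + J) = 9 - √(3 + J))
n(-24)*a(-2 - (u + 5)) = (70*(-24))*(9 - √(3 + (-2 - (-2 + 5)))) = -1680*(9 - √(3 + (-2 - 1*3))) = -1680*(9 - √(3 + (-2 - 3))) = -1680*(9 - √(3 - 5)) = -1680*(9 - √(-2)) = -1680*(9 - I*√2) = -15120 + 1680*I*√2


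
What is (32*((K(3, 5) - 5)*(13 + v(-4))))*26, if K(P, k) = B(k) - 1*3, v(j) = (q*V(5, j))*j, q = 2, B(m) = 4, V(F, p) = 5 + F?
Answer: 222976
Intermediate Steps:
v(j) = 20*j (v(j) = (2*(5 + 5))*j = (2*10)*j = 20*j)
K(P, k) = 1 (K(P, k) = 4 - 1*3 = 4 - 3 = 1)
(32*((K(3, 5) - 5)*(13 + v(-4))))*26 = (32*((1 - 5)*(13 + 20*(-4))))*26 = (32*(-4*(13 - 80)))*26 = (32*(-4*(-67)))*26 = (32*268)*26 = 8576*26 = 222976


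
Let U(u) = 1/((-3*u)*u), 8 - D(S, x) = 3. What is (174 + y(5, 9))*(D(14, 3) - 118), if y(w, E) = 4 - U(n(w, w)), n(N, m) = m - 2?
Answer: -543191/27 ≈ -20118.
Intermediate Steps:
n(N, m) = -2 + m
D(S, x) = 5 (D(S, x) = 8 - 1*3 = 8 - 3 = 5)
U(u) = -1/(3*u²) (U(u) = 1/(-3*u²) = -1/(3*u²))
y(w, E) = 4 + 1/(3*(-2 + w)²) (y(w, E) = 4 - (-1)/(3*(-2 + w)²) = 4 + 1/(3*(-2 + w)²))
(174 + y(5, 9))*(D(14, 3) - 118) = (174 + (4 + 1/(3*(-2 + 5)²)))*(5 - 118) = (174 + (4 + (⅓)/3²))*(-113) = (174 + (4 + (⅓)*(⅑)))*(-113) = (174 + (4 + 1/27))*(-113) = (174 + 109/27)*(-113) = (4807/27)*(-113) = -543191/27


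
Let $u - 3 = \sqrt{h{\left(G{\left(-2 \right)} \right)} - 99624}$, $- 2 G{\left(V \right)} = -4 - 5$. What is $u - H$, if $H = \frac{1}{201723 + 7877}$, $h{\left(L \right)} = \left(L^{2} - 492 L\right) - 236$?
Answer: $\frac{628799}{209600} + \frac{i \sqrt{408215}}{2} \approx 3.0 + 319.46 i$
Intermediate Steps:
$G{\left(V \right)} = \frac{9}{2}$ ($G{\left(V \right)} = - \frac{-4 - 5}{2} = \left(- \frac{1}{2}\right) \left(-9\right) = \frac{9}{2}$)
$h{\left(L \right)} = -236 + L^{2} - 492 L$
$H = \frac{1}{209600} \approx 4.771 \cdot 10^{-6}$
$u = 3 + \frac{i \sqrt{408215}}{2}$ ($u = 3 + \sqrt{\left(-236 + \left(\frac{9}{2}\right)^{2} - 2214\right) - 99624} = 3 + \sqrt{\left(-236 + \frac{81}{4} - 2214\right) - 99624} = 3 + \sqrt{- \frac{9719}{4} - 99624} = 3 + \sqrt{- \frac{408215}{4}} = 3 + \frac{i \sqrt{408215}}{2} \approx 3.0 + 319.46 i$)
$u - H = \left(3 + \frac{i \sqrt{408215}}{2}\right) - \frac{1}{209600} = \frac{628799}{209600} + \frac{i \sqrt{408215}}{2}$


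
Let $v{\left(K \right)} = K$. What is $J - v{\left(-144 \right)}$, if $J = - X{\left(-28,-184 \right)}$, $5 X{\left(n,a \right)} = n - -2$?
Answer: $\frac{746}{5} \approx 149.2$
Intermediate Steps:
$X{\left(n,a \right)} = \frac{2}{5} + \frac{n}{5}$ ($X{\left(n,a \right)} = \frac{n - -2}{5} = \frac{n + 2}{5} = \frac{2 + n}{5} = \frac{2}{5} + \frac{n}{5}$)
$J = \frac{26}{5}$ ($J = - (\frac{2}{5} + \frac{1}{5} \left(-28\right)) = - (\frac{2}{5} - \frac{28}{5}) = \left(-1\right) \left(- \frac{26}{5}\right) = \frac{26}{5} \approx 5.2$)
$J - v{\left(-144 \right)} = \frac{26}{5} - -144 = \frac{26}{5} + 144 = \frac{746}{5}$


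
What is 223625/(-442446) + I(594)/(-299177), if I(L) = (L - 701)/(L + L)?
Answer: -13246876521463/26209194054516 ≈ -0.50543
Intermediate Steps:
I(L) = (-701 + L)/(2*L) (I(L) = (-701 + L)/((2*L)) = (-701 + L)*(1/(2*L)) = (-701 + L)/(2*L))
223625/(-442446) + I(594)/(-299177) = 223625/(-442446) + ((½)*(-701 + 594)/594)/(-299177) = 223625*(-1/442446) + ((½)*(1/594)*(-107))*(-1/299177) = -223625/442446 - 107/1188*(-1/299177) = -223625/442446 + 107/355422276 = -13246876521463/26209194054516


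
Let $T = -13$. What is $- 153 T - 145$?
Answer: $1844$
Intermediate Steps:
$- 153 T - 145 = \left(-153\right) \left(-13\right) - 145 = 1989 - 145 = 1844$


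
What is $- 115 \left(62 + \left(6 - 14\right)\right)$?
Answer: $-6210$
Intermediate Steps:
$- 115 \left(62 + \left(6 - 14\right)\right) = - 115 \left(62 - 8\right) = \left(-115\right) 54 = -6210$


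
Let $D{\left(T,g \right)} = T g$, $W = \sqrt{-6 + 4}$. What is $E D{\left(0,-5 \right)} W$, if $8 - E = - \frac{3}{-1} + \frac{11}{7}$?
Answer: $0$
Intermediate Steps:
$W = i \sqrt{2}$ ($W = \sqrt{-2} = i \sqrt{2} \approx 1.4142 i$)
$E = \frac{24}{7}$ ($E = 8 - \left(- \frac{3}{-1} + \frac{11}{7}\right) = 8 - \left(\left(-3\right) \left(-1\right) + 11 \cdot \frac{1}{7}\right) = 8 - \left(3 + \frac{11}{7}\right) = 8 - \frac{32}{7} = \frac{24}{7} \approx 3.4286$)
$E D{\left(0,-5 \right)} W = \frac{24 \cdot 0 \left(-5\right)}{7} i \sqrt{2} = \frac{24}{7} \cdot 0 i \sqrt{2} = 0 i \sqrt{2} = 0$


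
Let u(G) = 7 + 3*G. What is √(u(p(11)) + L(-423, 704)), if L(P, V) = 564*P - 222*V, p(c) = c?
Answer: 2*I*√98705 ≈ 628.35*I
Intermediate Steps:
L(P, V) = -222*V + 564*P
√(u(p(11)) + L(-423, 704)) = √((7 + 3*11) + (-222*704 + 564*(-423))) = √((7 + 33) + (-156288 - 238572)) = √(40 - 394860) = √(-394820) = 2*I*√98705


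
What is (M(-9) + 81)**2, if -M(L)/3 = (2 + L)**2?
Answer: 4356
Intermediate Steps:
M(L) = -3*(2 + L)**2
(M(-9) + 81)**2 = (-3*(2 - 9)**2 + 81)**2 = (-3*(-7)**2 + 81)**2 = (-3*49 + 81)**2 = (-147 + 81)**2 = (-66)**2 = 4356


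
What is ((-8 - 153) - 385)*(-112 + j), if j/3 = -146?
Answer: 300300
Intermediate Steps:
j = -438 (j = 3*(-146) = -438)
((-8 - 153) - 385)*(-112 + j) = ((-8 - 153) - 385)*(-112 - 438) = (-161 - 385)*(-550) = -546*(-550) = 300300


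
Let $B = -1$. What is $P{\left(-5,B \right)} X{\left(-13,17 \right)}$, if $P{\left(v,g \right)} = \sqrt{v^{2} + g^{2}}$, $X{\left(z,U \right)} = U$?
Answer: $17 \sqrt{26} \approx 86.683$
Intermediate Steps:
$P{\left(v,g \right)} = \sqrt{g^{2} + v^{2}}$
$P{\left(-5,B \right)} X{\left(-13,17 \right)} = \sqrt{\left(-1\right)^{2} + \left(-5\right)^{2}} \cdot 17 = \sqrt{1 + 25} \cdot 17 = \sqrt{26} \cdot 17 = 17 \sqrt{26}$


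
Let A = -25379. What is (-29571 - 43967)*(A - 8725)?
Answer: 2507939952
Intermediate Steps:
(-29571 - 43967)*(A - 8725) = (-29571 - 43967)*(-25379 - 8725) = -73538*(-34104) = 2507939952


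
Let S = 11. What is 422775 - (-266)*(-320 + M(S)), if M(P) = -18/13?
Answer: 4384727/13 ≈ 3.3729e+5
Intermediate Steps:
M(P) = -18/13 (M(P) = -18*1/13 = -18/13)
422775 - (-266)*(-320 + M(S)) = 422775 - (-266)*(-320 - 18/13) = 422775 - (-266)*(-4178)/13 = 422775 - 1*1111348/13 = 422775 - 1111348/13 = 4384727/13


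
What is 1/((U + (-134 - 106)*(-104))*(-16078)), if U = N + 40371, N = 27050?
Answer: -1/1485301718 ≈ -6.7326e-10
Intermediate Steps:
U = 67421 (U = 27050 + 40371 = 67421)
1/((U + (-134 - 106)*(-104))*(-16078)) = 1/((67421 + (-134 - 106)*(-104))*(-16078)) = -1/16078/(67421 - 240*(-104)) = -1/16078/(67421 + 24960) = -1/16078/92381 = (1/92381)*(-1/16078) = -1/1485301718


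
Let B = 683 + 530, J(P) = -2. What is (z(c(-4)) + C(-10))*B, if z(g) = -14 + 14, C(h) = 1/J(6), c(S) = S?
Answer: -1213/2 ≈ -606.50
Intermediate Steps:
B = 1213
C(h) = -½ (C(h) = 1/(-2) = -½)
z(g) = 0
(z(c(-4)) + C(-10))*B = (0 - ½)*1213 = -½*1213 = -1213/2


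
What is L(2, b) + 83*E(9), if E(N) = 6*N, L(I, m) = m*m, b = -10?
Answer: 4582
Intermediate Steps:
L(I, m) = m**2
L(2, b) + 83*E(9) = (-10)**2 + 83*(6*9) = 100 + 83*54 = 100 + 4482 = 4582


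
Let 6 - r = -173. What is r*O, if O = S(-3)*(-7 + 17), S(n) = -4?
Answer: -7160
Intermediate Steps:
r = 179 (r = 6 - 1*(-173) = 6 + 173 = 179)
O = -40 (O = -4*(-7 + 17) = -4*10 = -40)
r*O = 179*(-40) = -7160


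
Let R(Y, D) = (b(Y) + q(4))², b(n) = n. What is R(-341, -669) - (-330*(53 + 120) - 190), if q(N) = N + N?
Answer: 168169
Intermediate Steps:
q(N) = 2*N
R(Y, D) = (8 + Y)² (R(Y, D) = (Y + 2*4)² = (Y + 8)² = (8 + Y)²)
R(-341, -669) - (-330*(53 + 120) - 190) = (8 - 341)² - (-330*(53 + 120) - 190) = (-333)² - (-330*173 - 190) = 110889 - (-57090 - 190) = 110889 - 1*(-57280) = 110889 + 57280 = 168169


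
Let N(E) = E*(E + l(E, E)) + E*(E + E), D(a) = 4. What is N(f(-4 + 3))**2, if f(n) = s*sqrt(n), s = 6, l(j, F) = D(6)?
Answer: 11088 - 5184*I ≈ 11088.0 - 5184.0*I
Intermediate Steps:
l(j, F) = 4
f(n) = 6*sqrt(n)
N(E) = 2*E**2 + E*(4 + E) (N(E) = E*(E + 4) + E*(E + E) = E*(4 + E) + E*(2*E) = E*(4 + E) + 2*E**2 = 2*E**2 + E*(4 + E))
N(f(-4 + 3))**2 = ((6*sqrt(-4 + 3))*(4 + 3*(6*sqrt(-4 + 3))))**2 = ((6*sqrt(-1))*(4 + 3*(6*sqrt(-1))))**2 = ((6*I)*(4 + 3*(6*I)))**2 = ((6*I)*(4 + 18*I))**2 = (6*I*(4 + 18*I))**2 = -36*(4 + 18*I)**2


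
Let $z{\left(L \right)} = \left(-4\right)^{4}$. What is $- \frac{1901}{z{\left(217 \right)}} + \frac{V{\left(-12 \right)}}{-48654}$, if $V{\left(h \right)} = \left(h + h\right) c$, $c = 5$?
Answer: $- \frac{15410089}{2075904} \approx -7.4233$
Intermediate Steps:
$z{\left(L \right)} = 256$
$V{\left(h \right)} = 10 h$ ($V{\left(h \right)} = \left(h + h\right) 5 = 2 h 5 = 10 h$)
$- \frac{1901}{z{\left(217 \right)}} + \frac{V{\left(-12 \right)}}{-48654} = - \frac{1901}{256} + \frac{10 \left(-12\right)}{-48654} = \left(-1901\right) \frac{1}{256} - - \frac{20}{8109} = - \frac{1901}{256} + \frac{20}{8109} = - \frac{15410089}{2075904}$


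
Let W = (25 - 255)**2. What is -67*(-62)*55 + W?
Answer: 281370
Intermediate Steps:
W = 52900 (W = (-230)**2 = 52900)
-67*(-62)*55 + W = -67*(-62)*55 + 52900 = 4154*55 + 52900 = 228470 + 52900 = 281370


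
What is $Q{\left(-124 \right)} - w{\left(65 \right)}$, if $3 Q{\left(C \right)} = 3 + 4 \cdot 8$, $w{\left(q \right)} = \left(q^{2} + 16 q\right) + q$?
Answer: $- \frac{15955}{3} \approx -5318.3$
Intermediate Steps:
$w{\left(q \right)} = q^{2} + 17 q$
$Q{\left(C \right)} = \frac{35}{3}$ ($Q{\left(C \right)} = \frac{3 + 4 \cdot 8}{3} = \frac{3 + 32}{3} = \frac{1}{3} \cdot 35 = \frac{35}{3}$)
$Q{\left(-124 \right)} - w{\left(65 \right)} = \frac{35}{3} - 65 \left(17 + 65\right) = \frac{35}{3} - 65 \cdot 82 = \frac{35}{3} - 5330 = - \frac{15955}{3}$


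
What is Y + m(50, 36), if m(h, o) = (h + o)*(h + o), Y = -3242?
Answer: 4154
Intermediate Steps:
m(h, o) = (h + o)**2
Y + m(50, 36) = -3242 + (50 + 36)**2 = -3242 + 86**2 = -3242 + 7396 = 4154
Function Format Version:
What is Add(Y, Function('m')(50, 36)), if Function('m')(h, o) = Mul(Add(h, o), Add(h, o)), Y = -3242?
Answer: 4154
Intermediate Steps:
Function('m')(h, o) = Pow(Add(h, o), 2)
Add(Y, Function('m')(50, 36)) = Add(-3242, Pow(Add(50, 36), 2)) = Add(-3242, Pow(86, 2)) = Add(-3242, 7396) = 4154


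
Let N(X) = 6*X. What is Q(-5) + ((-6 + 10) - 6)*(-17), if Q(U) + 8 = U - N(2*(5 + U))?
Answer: 21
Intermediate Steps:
Q(U) = -68 - 11*U (Q(U) = -8 + (U - 6*2*(5 + U)) = -8 + (U - 6*(10 + 2*U)) = -8 + (U - (60 + 12*U)) = -8 + (U + (-60 - 12*U)) = -8 + (-60 - 11*U) = -68 - 11*U)
Q(-5) + ((-6 + 10) - 6)*(-17) = (-68 - 11*(-5)) + ((-6 + 10) - 6)*(-17) = (-68 + 55) + (4 - 6)*(-17) = -13 - 2*(-17) = -13 + 34 = 21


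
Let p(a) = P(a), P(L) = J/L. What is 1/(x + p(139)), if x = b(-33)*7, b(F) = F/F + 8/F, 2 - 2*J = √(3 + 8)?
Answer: 446920584/2373236677 + 302742*√11/2373236677 ≈ 0.18874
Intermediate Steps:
J = 1 - √11/2 (J = 1 - √(3 + 8)/2 = 1 - √11/2 ≈ -0.65831)
b(F) = 1 + 8/F
P(L) = (1 - √11/2)/L
x = 175/33 (x = ((8 - 33)/(-33))*7 = -1/33*(-25)*7 = (25/33)*7 = 175/33 ≈ 5.3030)
p(a) = (2 - √11)/(2*a)
1/(x + p(139)) = 1/(175/33 + (½)*(2 - √11)/139) = 1/(175/33 + (½)*(1/139)*(2 - √11)) = 1/(175/33 + (1/139 - √11/278)) = 1/(24358/4587 - √11/278)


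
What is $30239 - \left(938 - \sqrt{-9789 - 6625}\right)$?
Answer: $29301 + i \sqrt{16414} \approx 29301.0 + 128.12 i$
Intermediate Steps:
$30239 - \left(938 - \sqrt{-9789 - 6625}\right) = 30239 - \left(938 - \sqrt{-16414}\right) = 30239 - \left(938 - i \sqrt{16414}\right) = 29301 + i \sqrt{16414}$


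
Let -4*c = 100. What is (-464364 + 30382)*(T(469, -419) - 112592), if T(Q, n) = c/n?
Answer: 20473544813586/419 ≈ 4.8863e+10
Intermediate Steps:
c = -25 (c = -1/4*100 = -25)
T(Q, n) = -25/n
(-464364 + 30382)*(T(469, -419) - 112592) = (-464364 + 30382)*(-25/(-419) - 112592) = -433982*(-25*(-1/419) - 112592) = -433982*(25/419 - 112592) = -433982*(-47176023/419) = 20473544813586/419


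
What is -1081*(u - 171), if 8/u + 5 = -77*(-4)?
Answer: 56001205/303 ≈ 1.8482e+5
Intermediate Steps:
u = 8/303 (u = 8/(-5 - 77*(-4)) = 8/(-5 + 308) = 8/303 ≈ 0.026403)
-1081*(u - 171) = -1081*(8/303 - 171) = -1081*(-51805/303) = 56001205/303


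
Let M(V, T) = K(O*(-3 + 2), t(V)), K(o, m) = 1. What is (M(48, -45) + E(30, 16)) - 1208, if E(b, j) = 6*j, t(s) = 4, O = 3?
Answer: -1111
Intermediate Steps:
M(V, T) = 1
(M(48, -45) + E(30, 16)) - 1208 = (1 + 6*16) - 1208 = (1 + 96) - 1208 = 97 - 1208 = -1111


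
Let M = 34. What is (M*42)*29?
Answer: 41412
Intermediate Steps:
(M*42)*29 = (34*42)*29 = 1428*29 = 41412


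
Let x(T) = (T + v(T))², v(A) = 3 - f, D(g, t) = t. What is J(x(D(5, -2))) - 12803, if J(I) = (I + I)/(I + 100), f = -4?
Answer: -64013/5 ≈ -12803.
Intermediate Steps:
v(A) = 7 (v(A) = 3 - 1*(-4) = 3 + 4 = 7)
x(T) = (7 + T)² (x(T) = (T + 7)² = (7 + T)²)
J(I) = 2*I/(100 + I) (J(I) = (2*I)/(100 + I) = 2*I/(100 + I))
J(x(D(5, -2))) - 12803 = 2*(7 - 2)²/(100 + (7 - 2)²) - 12803 = 2*5²/(100 + 5²) - 12803 = 2*25/(100 + 25) - 12803 = 2*25/125 - 12803 = 2*25*(1/125) - 12803 = ⅖ - 12803 = -64013/5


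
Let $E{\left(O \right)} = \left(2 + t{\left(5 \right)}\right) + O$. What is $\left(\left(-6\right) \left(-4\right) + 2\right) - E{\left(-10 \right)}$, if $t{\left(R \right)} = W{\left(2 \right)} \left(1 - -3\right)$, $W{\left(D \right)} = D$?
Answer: $26$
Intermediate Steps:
$t{\left(R \right)} = 8$ ($t{\left(R \right)} = 2 \left(1 - -3\right) = 2 \left(1 + 3\right) = 2 \cdot 4 = 8$)
$E{\left(O \right)} = 10 + O$ ($E{\left(O \right)} = \left(2 + 8\right) + O = 10 + O$)
$\left(\left(-6\right) \left(-4\right) + 2\right) - E{\left(-10 \right)} = \left(\left(-6\right) \left(-4\right) + 2\right) - \left(10 - 10\right) = \left(24 + 2\right) - 0 = 26 + 0 = 26$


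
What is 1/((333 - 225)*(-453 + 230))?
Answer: -1/24084 ≈ -4.1521e-5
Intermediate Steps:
1/((333 - 225)*(-453 + 230)) = 1/(108*(-223)) = 1/(-24084) = -1/24084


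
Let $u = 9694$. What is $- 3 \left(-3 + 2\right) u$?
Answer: $29082$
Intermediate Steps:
$- 3 \left(-3 + 2\right) u = - 3 \left(-3 + 2\right) 9694 = \left(-3\right) \left(-1\right) 9694 = 3 \cdot 9694 = 29082$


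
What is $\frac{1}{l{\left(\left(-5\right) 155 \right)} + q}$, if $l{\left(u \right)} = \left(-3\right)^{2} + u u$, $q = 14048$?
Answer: $\frac{1}{614682} \approx 1.6269 \cdot 10^{-6}$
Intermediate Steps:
$l{\left(u \right)} = 9 + u^{2}$
$\frac{1}{l{\left(\left(-5\right) 155 \right)} + q} = \frac{1}{\left(9 + \left(\left(-5\right) 155\right)^{2}\right) + 14048} = \frac{1}{\left(9 + \left(-775\right)^{2}\right) + 14048} = \frac{1}{\left(9 + 600625\right) + 14048} = \frac{1}{600634 + 14048} = \frac{1}{614682}$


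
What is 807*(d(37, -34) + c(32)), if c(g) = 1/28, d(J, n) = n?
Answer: -767457/28 ≈ -27409.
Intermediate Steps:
c(g) = 1/28
807*(d(37, -34) + c(32)) = 807*(-34 + 1/28) = 807*(-951/28) = -767457/28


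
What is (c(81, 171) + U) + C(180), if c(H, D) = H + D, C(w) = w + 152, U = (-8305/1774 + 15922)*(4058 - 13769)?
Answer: -274211607637/1774 ≈ -1.5457e+8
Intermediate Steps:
U = -274212643653/1774 (U = (-8305*1/1774 + 15922)*(-9711) = (-8305/1774 + 15922)*(-9711) = (28237323/1774)*(-9711) = -274212643653/1774 ≈ -1.5457e+8)
C(w) = 152 + w
c(H, D) = D + H
(c(81, 171) + U) + C(180) = ((171 + 81) - 274212643653/1774) + (152 + 180) = (252 - 274212643653/1774) + 332 = -274212196605/1774 + 332 = -274211607637/1774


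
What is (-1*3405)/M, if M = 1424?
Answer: -3405/1424 ≈ -2.3912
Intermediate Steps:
(-1*3405)/M = -1*3405/1424 = -3405*1/1424 = -3405/1424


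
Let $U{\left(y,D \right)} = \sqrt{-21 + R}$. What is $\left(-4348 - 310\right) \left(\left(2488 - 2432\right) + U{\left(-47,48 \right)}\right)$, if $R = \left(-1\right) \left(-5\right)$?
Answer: $-260848 - 18632 i \approx -2.6085 \cdot 10^{5} - 18632.0 i$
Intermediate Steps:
$R = 5$
$U{\left(y,D \right)} = 4 i$ ($U{\left(y,D \right)} = \sqrt{-21 + 5} = \sqrt{-16} = 4 i$)
$\left(-4348 - 310\right) \left(\left(2488 - 2432\right) + U{\left(-47,48 \right)}\right) = \left(-4348 - 310\right) \left(\left(2488 - 2432\right) + 4 i\right) = - 4658 \left(\left(2488 - 2432\right) + 4 i\right) = - 4658 \left(56 + 4 i\right) = -260848 - 18632 i$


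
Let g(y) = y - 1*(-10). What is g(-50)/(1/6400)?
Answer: -256000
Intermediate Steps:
g(y) = 10 + y (g(y) = y + 10 = 10 + y)
g(-50)/(1/6400) = (10 - 50)/(1/6400) = -40/1/6400 = -40*6400 = -256000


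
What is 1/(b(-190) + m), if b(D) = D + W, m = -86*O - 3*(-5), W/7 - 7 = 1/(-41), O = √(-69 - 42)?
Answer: -212093/1406786965 + 144566*I*√111/1406786965 ≈ -0.00015076 + 0.0010827*I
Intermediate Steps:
O = I*√111 (O = √(-111) = I*√111 ≈ 10.536*I)
W = 2002/41 (W = 49 + 7/(-41) = 49 + 7*(-1/41) = 49 - 7/41 = 2002/41 ≈ 48.829)
m = 15 - 86*I*√111 (m = -86*I*√111 - 3*(-5) = -86*I*√111 + 15 = 15 - 86*I*√111 ≈ 15.0 - 906.07*I)
b(D) = 2002/41 + D (b(D) = D + 2002/41 = 2002/41 + D)
1/(b(-190) + m) = 1/((2002/41 - 190) + (15 - 86*I*√111)) = 1/(-5788/41 + (15 - 86*I*√111)) = 1/(-5173/41 - 86*I*√111)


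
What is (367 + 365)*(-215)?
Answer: -157380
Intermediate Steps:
(367 + 365)*(-215) = 732*(-215) = -157380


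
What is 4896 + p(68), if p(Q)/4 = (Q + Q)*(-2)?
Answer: 3808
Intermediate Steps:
p(Q) = -16*Q (p(Q) = 4*((Q + Q)*(-2)) = 4*((2*Q)*(-2)) = 4*(-4*Q) = -16*Q)
4896 + p(68) = 4896 - 16*68 = 4896 - 1088 = 3808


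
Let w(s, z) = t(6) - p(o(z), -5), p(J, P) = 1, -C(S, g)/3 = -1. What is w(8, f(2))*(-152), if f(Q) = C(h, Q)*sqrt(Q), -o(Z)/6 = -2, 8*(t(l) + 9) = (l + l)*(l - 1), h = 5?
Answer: 380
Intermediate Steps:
C(S, g) = 3 (C(S, g) = -3*(-1) = 3)
t(l) = -9 + l*(-1 + l)/4 (t(l) = -9 + ((l + l)*(l - 1))/8 = -9 + ((2*l)*(-1 + l))/8 = -9 + (2*l*(-1 + l))/8 = -9 + l*(-1 + l)/4)
o(Z) = 12 (o(Z) = -6*(-2) = 12)
f(Q) = 3*sqrt(Q)
w(s, z) = -5/2 (w(s, z) = (-9 - 1/4*6 + (1/4)*6**2) - 1*1 = (-9 - 3/2 + (1/4)*36) - 1 = (-9 - 3/2 + 9) - 1 = -3/2 - 1 = -5/2)
w(8, f(2))*(-152) = -5/2*(-152) = 380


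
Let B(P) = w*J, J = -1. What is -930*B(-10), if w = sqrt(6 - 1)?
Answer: 930*sqrt(5) ≈ 2079.5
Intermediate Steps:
w = sqrt(5) ≈ 2.2361
B(P) = -sqrt(5) (B(P) = sqrt(5)*(-1) = -sqrt(5))
-930*B(-10) = -(-930)*sqrt(5) = 930*sqrt(5)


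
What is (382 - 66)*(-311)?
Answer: -98276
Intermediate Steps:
(382 - 66)*(-311) = 316*(-311) = -98276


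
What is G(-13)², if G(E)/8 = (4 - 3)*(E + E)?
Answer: 43264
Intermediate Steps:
G(E) = 16*E (G(E) = 8*((4 - 3)*(E + E)) = 8*(1*(2*E)) = 8*(2*E) = 16*E)
G(-13)² = (16*(-13))² = (-208)² = 43264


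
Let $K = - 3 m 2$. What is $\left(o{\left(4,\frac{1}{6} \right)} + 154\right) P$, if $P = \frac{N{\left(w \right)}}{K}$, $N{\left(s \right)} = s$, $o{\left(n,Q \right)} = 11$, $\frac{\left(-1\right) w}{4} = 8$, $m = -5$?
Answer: $-176$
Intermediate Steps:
$w = -32$ ($w = \left(-4\right) 8 = -32$)
$K = 30$ ($K = \left(-3\right) \left(-5\right) 2 = 15 \cdot 2 = 30$)
$P = - \frac{16}{15}$ ($P = - \frac{32}{30} = \left(-32\right) \frac{1}{30} = - \frac{16}{15} \approx -1.0667$)
$\left(o{\left(4,\frac{1}{6} \right)} + 154\right) P = \left(11 + 154\right) \left(- \frac{16}{15}\right) = 165 \left(- \frac{16}{15}\right) = -176$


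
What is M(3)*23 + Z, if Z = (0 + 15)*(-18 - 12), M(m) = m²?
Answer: -243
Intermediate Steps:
Z = -450 (Z = 15*(-30) = -450)
M(3)*23 + Z = 3²*23 - 450 = 9*23 - 450 = 207 - 450 = -243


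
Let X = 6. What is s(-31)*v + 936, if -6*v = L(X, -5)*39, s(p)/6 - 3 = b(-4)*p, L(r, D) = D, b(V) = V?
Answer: 25701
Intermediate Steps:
s(p) = 18 - 24*p (s(p) = 18 + 6*(-4*p) = 18 - 24*p)
v = 65/2 (v = -(-5)*39/6 = -1/6*(-195) = 65/2 ≈ 32.500)
s(-31)*v + 936 = (18 - 24*(-31))*(65/2) + 936 = (18 + 744)*(65/2) + 936 = 762*(65/2) + 936 = 24765 + 936 = 25701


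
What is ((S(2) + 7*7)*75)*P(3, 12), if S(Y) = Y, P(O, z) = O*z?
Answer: 137700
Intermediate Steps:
((S(2) + 7*7)*75)*P(3, 12) = ((2 + 7*7)*75)*(3*12) = ((2 + 49)*75)*36 = (51*75)*36 = 3825*36 = 137700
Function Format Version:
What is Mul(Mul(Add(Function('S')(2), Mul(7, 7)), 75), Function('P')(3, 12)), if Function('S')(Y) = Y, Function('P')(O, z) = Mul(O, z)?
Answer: 137700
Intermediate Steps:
Mul(Mul(Add(Function('S')(2), Mul(7, 7)), 75), Function('P')(3, 12)) = Mul(Mul(Add(2, Mul(7, 7)), 75), Mul(3, 12)) = Mul(Mul(Add(2, 49), 75), 36) = Mul(Mul(51, 75), 36) = Mul(3825, 36) = 137700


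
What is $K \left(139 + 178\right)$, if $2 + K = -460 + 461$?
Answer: $-317$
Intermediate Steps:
$K = -1$ ($K = -2 + \left(-460 + 461\right) = -2 + 1 = -1$)
$K \left(139 + 178\right) = - (139 + 178) = \left(-1\right) 317 = -317$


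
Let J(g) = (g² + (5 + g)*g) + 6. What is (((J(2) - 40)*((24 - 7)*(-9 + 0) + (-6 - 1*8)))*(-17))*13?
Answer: -590512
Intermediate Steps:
J(g) = 6 + g² + g*(5 + g) (J(g) = (g² + g*(5 + g)) + 6 = 6 + g² + g*(5 + g))
(((J(2) - 40)*((24 - 7)*(-9 + 0) + (-6 - 1*8)))*(-17))*13 = ((((6 + 2*2² + 5*2) - 40)*((24 - 7)*(-9 + 0) + (-6 - 1*8)))*(-17))*13 = ((((6 + 2*4 + 10) - 40)*(17*(-9) + (-6 - 8)))*(-17))*13 = ((((6 + 8 + 10) - 40)*(-153 - 14))*(-17))*13 = (((24 - 40)*(-167))*(-17))*13 = (-16*(-167)*(-17))*13 = (2672*(-17))*13 = -45424*13 = -590512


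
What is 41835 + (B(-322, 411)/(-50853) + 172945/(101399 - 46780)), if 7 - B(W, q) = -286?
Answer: 116207164961563/2777540007 ≈ 41838.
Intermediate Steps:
B(W, q) = 293 (B(W, q) = 7 - 1*(-286) = 7 + 286 = 293)
41835 + (B(-322, 411)/(-50853) + 172945/(101399 - 46780)) = 41835 + (293/(-50853) + 172945/(101399 - 46780)) = 41835 + (293*(-1/50853) + 172945/54619) = 41835 + (-293/50853 + 172945*(1/54619)) = 41835 + (-293/50853 + 172945/54619) = 41835 + 8778768718/2777540007 = 116207164961563/2777540007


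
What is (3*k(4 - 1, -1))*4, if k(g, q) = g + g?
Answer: 72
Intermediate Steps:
k(g, q) = 2*g
(3*k(4 - 1, -1))*4 = (3*(2*(4 - 1)))*4 = (3*(2*3))*4 = (3*6)*4 = 18*4 = 72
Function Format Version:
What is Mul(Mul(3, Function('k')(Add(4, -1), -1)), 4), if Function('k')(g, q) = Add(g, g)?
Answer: 72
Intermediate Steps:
Function('k')(g, q) = Mul(2, g)
Mul(Mul(3, Function('k')(Add(4, -1), -1)), 4) = Mul(Mul(3, Mul(2, Add(4, -1))), 4) = Mul(Mul(3, Mul(2, 3)), 4) = Mul(Mul(3, 6), 4) = Mul(18, 4) = 72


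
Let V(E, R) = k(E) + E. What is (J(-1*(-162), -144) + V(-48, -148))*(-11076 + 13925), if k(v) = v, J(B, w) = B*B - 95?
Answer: 74224997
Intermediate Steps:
J(B, w) = -95 + B**2 (J(B, w) = B**2 - 95 = -95 + B**2)
V(E, R) = 2*E (V(E, R) = E + E = 2*E)
(J(-1*(-162), -144) + V(-48, -148))*(-11076 + 13925) = ((-95 + (-1*(-162))**2) + 2*(-48))*(-11076 + 13925) = ((-95 + 162**2) - 96)*2849 = ((-95 + 26244) - 96)*2849 = (26149 - 96)*2849 = 26053*2849 = 74224997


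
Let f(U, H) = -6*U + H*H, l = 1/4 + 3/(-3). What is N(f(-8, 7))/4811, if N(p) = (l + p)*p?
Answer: 37345/19244 ≈ 1.9406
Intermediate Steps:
l = -3/4 (l = 1*(1/4) + 3*(-1/3) = 1/4 - 1 = -3/4 ≈ -0.75000)
f(U, H) = H**2 - 6*U (f(U, H) = -6*U + H**2 = H**2 - 6*U)
N(p) = p*(-3/4 + p) (N(p) = (-3/4 + p)*p = p*(-3/4 + p))
N(f(-8, 7))/4811 = ((7**2 - 6*(-8))*(-3 + 4*(7**2 - 6*(-8)))/4)/4811 = ((49 + 48)*(-3 + 4*(49 + 48))/4)*(1/4811) = ((1/4)*97*(-3 + 4*97))*(1/4811) = ((1/4)*97*(-3 + 388))*(1/4811) = ((1/4)*97*385)*(1/4811) = (37345/4)*(1/4811) = 37345/19244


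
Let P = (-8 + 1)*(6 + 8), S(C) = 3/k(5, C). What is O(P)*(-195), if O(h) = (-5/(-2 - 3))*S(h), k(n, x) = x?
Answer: 585/98 ≈ 5.9694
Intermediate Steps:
S(C) = 3/C
P = -98 (P = -7*14 = -98)
O(h) = 3/h (O(h) = (-5/(-2 - 3))*(3/h) = (-5/(-5))*(3/h) = (-5*(-1/5))*(3/h) = 1*(3/h) = 3/h)
O(P)*(-195) = (3/(-98))*(-195) = (3*(-1/98))*(-195) = -3/98*(-195) = 585/98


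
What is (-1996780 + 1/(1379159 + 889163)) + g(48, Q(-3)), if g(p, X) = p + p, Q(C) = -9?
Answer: -4529122244247/2268322 ≈ -1.9967e+6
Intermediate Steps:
g(p, X) = 2*p
(-1996780 + 1/(1379159 + 889163)) + g(48, Q(-3)) = (-1996780 + 1/(1379159 + 889163)) + 2*48 = (-1996780 + 1/2268322) + 96 = -4529340003159/2268322 + 96 = -4529122244247/2268322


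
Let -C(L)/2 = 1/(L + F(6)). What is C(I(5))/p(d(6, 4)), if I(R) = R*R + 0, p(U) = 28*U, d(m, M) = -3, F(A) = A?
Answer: 1/1302 ≈ 0.00076805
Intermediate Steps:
I(R) = R**2 (I(R) = R**2 + 0 = R**2)
C(L) = -2/(6 + L) (C(L) = -2/(L + 6) = -2/(6 + L))
C(I(5))/p(d(6, 4)) = (-2/(6 + 5**2))/((28*(-3))) = -2/(6 + 25)/(-84) = -2/31*(-1/84) = 1/1302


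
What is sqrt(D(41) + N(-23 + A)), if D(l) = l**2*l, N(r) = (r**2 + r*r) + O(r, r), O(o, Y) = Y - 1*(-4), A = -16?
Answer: 18*sqrt(222) ≈ 268.19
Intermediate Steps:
O(o, Y) = 4 + Y (O(o, Y) = Y + 4 = 4 + Y)
N(r) = 4 + r + 2*r**2 (N(r) = (r**2 + r*r) + (4 + r) = (r**2 + r**2) + (4 + r) = 2*r**2 + (4 + r) = 4 + r + 2*r**2)
D(l) = l**3
sqrt(D(41) + N(-23 + A)) = sqrt(41**3 + (4 + (-23 - 16) + 2*(-23 - 16)**2)) = sqrt(68921 + (4 - 39 + 2*(-39)**2)) = sqrt(68921 + (4 - 39 + 2*1521)) = sqrt(68921 + (4 - 39 + 3042)) = sqrt(68921 + 3007) = sqrt(71928) = 18*sqrt(222)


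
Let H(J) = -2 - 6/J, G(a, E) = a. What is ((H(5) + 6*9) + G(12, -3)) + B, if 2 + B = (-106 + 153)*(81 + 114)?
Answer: 46129/5 ≈ 9225.8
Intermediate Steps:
H(J) = -2 - 6/J
B = 9163 (B = -2 + (-106 + 153)*(81 + 114) = -2 + 47*195 = -2 + 9165 = 9163)
((H(5) + 6*9) + G(12, -3)) + B = (((-2 - 6/5) + 6*9) + 12) + 9163 = (((-2 - 6*1/5) + 54) + 12) + 9163 = (((-2 - 6/5) + 54) + 12) + 9163 = ((-16/5 + 54) + 12) + 9163 = (254/5 + 12) + 9163 = 314/5 + 9163 = 46129/5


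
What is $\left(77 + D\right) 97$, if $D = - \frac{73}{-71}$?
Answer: $\frac{537380}{71} \approx 7568.7$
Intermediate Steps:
$D = \frac{73}{71}$ ($D = \left(-73\right) \left(- \frac{1}{71}\right) = \frac{73}{71} \approx 1.0282$)
$\left(77 + D\right) 97 = \left(77 + \frac{73}{71}\right) 97 = \frac{5540}{71} \cdot 97 = \frac{537380}{71}$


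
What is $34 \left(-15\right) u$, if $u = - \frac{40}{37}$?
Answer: $\frac{20400}{37} \approx 551.35$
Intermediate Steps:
$u = - \frac{40}{37}$ ($u = \left(-40\right) \frac{1}{37} = - \frac{40}{37} \approx -1.0811$)
$34 \left(-15\right) u = 34 \left(-15\right) \left(- \frac{40}{37}\right) = \left(-510\right) \left(- \frac{40}{37}\right) = \frac{20400}{37}$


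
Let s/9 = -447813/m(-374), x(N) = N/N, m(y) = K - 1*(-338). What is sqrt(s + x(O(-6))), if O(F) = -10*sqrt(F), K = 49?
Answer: I*sqrt(19254110)/43 ≈ 102.05*I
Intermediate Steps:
m(y) = 387 (m(y) = 49 - 1*(-338) = 49 + 338 = 387)
x(N) = 1
s = -447813/43 (s = 9*(-447813/387) = 9*(-447813*1/387) = 9*(-49757/43) = -447813/43 ≈ -10414.)
sqrt(s + x(O(-6))) = sqrt(-447813/43 + 1) = sqrt(-447770/43) = I*sqrt(19254110)/43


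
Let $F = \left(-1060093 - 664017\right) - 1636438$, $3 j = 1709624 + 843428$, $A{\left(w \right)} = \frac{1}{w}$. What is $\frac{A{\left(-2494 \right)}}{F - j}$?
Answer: $\frac{3}{31510931824} \approx 9.5205 \cdot 10^{-11}$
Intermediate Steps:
$j = \frac{2553052}{3}$ ($j = \frac{1709624 + 843428}{3} = \frac{1}{3} \cdot 2553052 = \frac{2553052}{3} \approx 8.5102 \cdot 10^{5}$)
$F = -3360548$ ($F = -1724110 - 1636438 = -3360548$)
$\frac{A{\left(-2494 \right)}}{F - j} = \frac{1}{\left(-2494\right) \left(-3360548 - \frac{2553052}{3}\right)} = - \frac{1}{2494 \left(-3360548 - \frac{2553052}{3}\right)} = - \frac{1}{2494 \left(- \frac{12634696}{3}\right)} = \left(- \frac{1}{2494}\right) \left(- \frac{3}{12634696}\right) = \frac{3}{31510931824}$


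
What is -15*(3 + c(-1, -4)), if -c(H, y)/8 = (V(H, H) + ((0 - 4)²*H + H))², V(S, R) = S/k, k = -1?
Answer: 30675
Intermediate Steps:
V(S, R) = -S (V(S, R) = S/(-1) = S*(-1) = -S)
c(H, y) = -2048*H² (c(H, y) = -8*(-H + ((0 - 4)²*H + H))² = -8*(-H + ((-4)²*H + H))² = -8*(-H + (16*H + H))² = -8*(-H + 17*H)² = -8*256*H² = -2048*H²)
-15*(3 + c(-1, -4)) = -15*(3 - 2048*(-1)²) = -15*(3 - 2048*1) = -15*(3 - 2048) = -15*(-2045) = 30675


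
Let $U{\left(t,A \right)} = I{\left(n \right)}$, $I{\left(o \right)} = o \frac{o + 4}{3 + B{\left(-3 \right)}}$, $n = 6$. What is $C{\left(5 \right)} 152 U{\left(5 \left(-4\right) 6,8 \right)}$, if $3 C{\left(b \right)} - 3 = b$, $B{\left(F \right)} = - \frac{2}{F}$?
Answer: $\frac{72960}{11} \approx 6632.7$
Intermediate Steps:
$C{\left(b \right)} = 1 + \frac{b}{3}$
$I{\left(o \right)} = o \left(\frac{12}{11} + \frac{3 o}{11}\right)$ ($I{\left(o \right)} = o \frac{o + 4}{3 - \frac{2}{-3}} = o \frac{4 + o}{3 - - \frac{2}{3}} = o \frac{4 + o}{3 + \frac{2}{3}} = o \frac{4 + o}{\frac{11}{3}} = o \left(4 + o\right) \frac{3}{11} = o \left(\frac{12}{11} + \frac{3 o}{11}\right)$)
$U{\left(t,A \right)} = \frac{180}{11}$ ($U{\left(t,A \right)} = \frac{3}{11} \cdot 6 \left(4 + 6\right) = \frac{3}{11} \cdot 6 \cdot 10 = \frac{180}{11}$)
$C{\left(5 \right)} 152 U{\left(5 \left(-4\right) 6,8 \right)} = \left(1 + \frac{1}{3} \cdot 5\right) 152 \cdot \frac{180}{11} = \left(1 + \frac{5}{3}\right) 152 \cdot \frac{180}{11} = \frac{8}{3} \cdot 152 \cdot \frac{180}{11} = \frac{1216}{3} \cdot \frac{180}{11} = \frac{72960}{11}$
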